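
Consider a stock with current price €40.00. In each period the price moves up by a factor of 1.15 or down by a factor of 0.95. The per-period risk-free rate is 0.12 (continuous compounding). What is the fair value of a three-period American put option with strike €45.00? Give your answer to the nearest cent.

Risk-neutral probability p = (e^0.12 − 0.95)/(1.15 − 0.95) = 0.1775/0.2000 = 0.8875
Terminal stock prices: S_uuu = 60.83, S_uud = 50.25, S_udd = 41.52, S_ddd = 34.29
Terminal payoffs (K − S): max(-15.83, 0) = 0, max(-5.255, 0) = 0, max(3.485, 0) = 3.485, max(10.71, 0) = 10.71
Node uu (S = 52.9): continuation = e^(−0.12)·[0.8875·0.0000 + 0.1125·0.0000] = 0.0000; exercise value = 0.0000 ≤ continuation, so V_uu = 0.0000
Node ud (S = 43.7): continuation = e^(−0.12)·[0.8875·0.0000 + 0.1125·3.4850] = 0.3478; exercise value = 1.3000 > continuation, so V_ud = 1.3000 (exercise)
Node dd (S = 36.1): continuation = e^(−0.12)·[0.8875·3.4850 + 0.1125·10.7050] = 3.8114; exercise value = 8.9000 > continuation, so V_dd = 8.9000 (exercise)
Node u (S = 46): continuation = e^(−0.12)·[0.8875·0.0000 + 0.1125·1.3000] = 0.1297; exercise value = 0.0000 ≤ continuation, so V_u = 0.1297
Node d (S = 38): continuation = e^(−0.12)·[0.8875·1.3000 + 0.1125·8.9000] = 1.9114; exercise value = 7.0000 > continuation, so V_d = 7.0000 (exercise)
Node 0 (S = 40): continuation = e^(−0.12)·[0.8875·0.1297 + 0.1125·7.0000] = 0.8007; exercise value = 5.0000 > continuation, so V_0 = 5.0000 (exercise)

€5.00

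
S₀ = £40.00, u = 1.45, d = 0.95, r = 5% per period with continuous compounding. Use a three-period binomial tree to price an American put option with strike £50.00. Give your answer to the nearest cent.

Risk-neutral probability p = (e^0.05 − 0.95)/(1.45 − 0.95) = 0.1013/0.5000 = 0.2025
Terminal stock prices: S_uuu = 121.9, S_uud = 79.89, S_udd = 52.34, S_ddd = 34.29
Terminal payoffs (K − S): max(-71.94, 0) = 0, max(-29.89, 0) = 0, max(-2.345, 0) = 0, max(15.71, 0) = 15.71
Node uu (S = 84.1): continuation = e^(−0.05)·[0.2025·0.0000 + 0.7975·0.0000] = 0.0000; exercise value = 0.0000 ≤ continuation, so V_uu = 0.0000
Node ud (S = 55.1): continuation = e^(−0.05)·[0.2025·0.0000 + 0.7975·0.0000] = 0.0000; exercise value = 0.0000 ≤ continuation, so V_ud = 0.0000
Node dd (S = 36.1): continuation = e^(−0.05)·[0.2025·0.0000 + 0.7975·15.7050] = 11.9133; exercise value = 13.9000 > continuation, so V_dd = 13.9000 (exercise)
Node u (S = 58): continuation = e^(−0.05)·[0.2025·0.0000 + 0.7975·0.0000] = 0.0000; exercise value = 0.0000 ≤ continuation, so V_u = 0.0000
Node d (S = 38): continuation = e^(−0.05)·[0.2025·0.0000 + 0.7975·13.9000] = 10.5441; exercise value = 12.0000 > continuation, so V_d = 12.0000 (exercise)
Node 0 (S = 40): continuation = e^(−0.05)·[0.2025·0.0000 + 0.7975·12.0000] = 9.1028; exercise value = 10.0000 > continuation, so V_0 = 10.0000 (exercise)

£10.00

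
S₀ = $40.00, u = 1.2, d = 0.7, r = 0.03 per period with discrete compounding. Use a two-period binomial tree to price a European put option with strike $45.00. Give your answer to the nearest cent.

$7.59

Risk-neutral probability p = (1 + 0.03 − 0.7)/(1.2 − 0.7) = 0.3300/0.5000 = 0.6600
Terminal stock prices: S_uu = 57.6, S_ud = 33.6, S_dd = 19.6
Terminal payoffs (K − S): max(-12.6, 0) = 0, max(11.4, 0) = 11.4, max(25.4, 0) = 25.4
Node u (S = 48): V_u = 1/1.03·[0.6600·0.0000 + 0.3400·11.4000] = 3.7631
Node d (S = 28): V_d = 1/1.03·[0.6600·11.4000 + 0.3400·25.4000] = 15.6893
Node 0 (S = 40): V_0 = 1/1.03·[0.6600·3.7631 + 0.3400·15.6893] = 7.5903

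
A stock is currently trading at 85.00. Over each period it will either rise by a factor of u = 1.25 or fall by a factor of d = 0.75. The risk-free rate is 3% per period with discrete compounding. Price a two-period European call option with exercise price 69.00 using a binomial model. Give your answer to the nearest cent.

23.83

Risk-neutral probability p = (1 + 0.03 − 0.75)/(1.25 − 0.75) = 0.2800/0.5000 = 0.5600
Terminal stock prices: S_uu = 132.8, S_ud = 79.69, S_dd = 47.81
Terminal payoffs (S − K): max(63.81, 0) = 63.81, max(10.69, 0) = 10.69, max(-21.19, 0) = 0
Node u (S = 106.2): V_u = 1/1.03·[0.5600·63.8125 + 0.4400·10.6875] = 39.2597
Node d (S = 63.75): V_d = 1/1.03·[0.5600·10.6875 + 0.4400·0.0000] = 5.8107
Node 0 (S = 85): V_0 = 1/1.03·[0.5600·39.2597 + 0.4400·5.8107] = 23.8273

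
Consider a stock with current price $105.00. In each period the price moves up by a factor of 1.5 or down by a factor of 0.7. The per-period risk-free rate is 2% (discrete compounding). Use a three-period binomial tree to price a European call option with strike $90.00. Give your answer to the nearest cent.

Risk-neutral probability p = (1 + 0.02 − 0.7)/(1.5 − 0.7) = 0.3200/0.8000 = 0.4000
Terminal stock prices: S_uuu = 354.4, S_uud = 165.4, S_udd = 77.17, S_ddd = 36.01
Terminal payoffs (S − K): max(264.4, 0) = 264.4, max(75.38, 0) = 75.38, max(-12.83, 0) = 0, max(-53.99, 0) = 0
Node uu (S = 236.2): V_uu = 1/1.02·[0.4000·264.3750 + 0.6000·75.3750] = 148.0147
Node ud (S = 110.2): V_ud = 1/1.02·[0.4000·75.3750 + 0.6000·0.0000] = 29.5588
Node dd (S = 51.45): V_dd = 1/1.02·[0.4000·0.0000 + 0.6000·0.0000] = 0.0000
Node u (S = 157.5): V_u = 1/1.02·[0.4000·148.0147 + 0.6000·29.5588] = 75.4325
Node d (S = 73.5): V_d = 1/1.02·[0.4000·29.5588 + 0.6000·0.0000] = 11.5917
Node 0 (S = 105): V_0 = 1/1.02·[0.4000·75.4325 + 0.6000·11.5917] = 36.4000

$36.40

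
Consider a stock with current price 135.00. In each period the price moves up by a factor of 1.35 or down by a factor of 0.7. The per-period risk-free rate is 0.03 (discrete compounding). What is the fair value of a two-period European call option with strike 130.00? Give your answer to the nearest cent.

28.19

Risk-neutral probability p = (1 + 0.03 − 0.7)/(1.35 − 0.7) = 0.3300/0.6500 = 0.5077
Terminal stock prices: S_uu = 246, S_ud = 127.6, S_dd = 66.15
Terminal payoffs (S − K): max(116, 0) = 116, max(-2.425, 0) = 0, max(-63.85, 0) = 0
Node u (S = 182.2): V_u = 1/1.03·[0.5077·116.0375 + 0.4923·0.0000] = 57.1955
Node d (S = 94.5): V_d = 1/1.03·[0.5077·0.0000 + 0.4923·0.0000] = 0.0000
Node 0 (S = 135): V_0 = 1/1.03·[0.5077·57.1955 + 0.4923·0.0000] = 28.1919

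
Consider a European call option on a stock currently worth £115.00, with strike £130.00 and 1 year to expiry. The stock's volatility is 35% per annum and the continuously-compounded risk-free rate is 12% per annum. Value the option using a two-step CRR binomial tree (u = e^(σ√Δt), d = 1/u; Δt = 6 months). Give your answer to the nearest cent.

CRR parameters: u = e^(σ√Δt) = e^(0.35·√0.5) = 1.2808, d = 1/u = 0.7808
Per-period rate: rΔt = 0.12·0.5 = 0.06, so R = e^0.06 = 1.0618
Risk-neutral probability p = (e^0.06 − 0.7808)/(1.2808 − 0.7808) = 0.2811/0.5000 = 0.5621
Terminal stock prices: S_uu = 188.7, S_ud = 115, S_dd = 70.1
Terminal payoffs (S − K): max(58.65, 0) = 58.65, max(-15, 0) = 0, max(-59.9, 0) = 0
Node u (S = 147.3): V_u = e^(−0.06)·[0.5621·58.6525 + 0.4379·0.0000] = 31.0489
Node d (S = 89.79): V_d = e^(−0.06)·[0.5621·0.0000 + 0.4379·0.0000] = 0.0000
Node 0 (S = 115): V_0 = e^(−0.06)·[0.5621·31.0489 + 0.4379·0.0000] = 16.4364

£16.44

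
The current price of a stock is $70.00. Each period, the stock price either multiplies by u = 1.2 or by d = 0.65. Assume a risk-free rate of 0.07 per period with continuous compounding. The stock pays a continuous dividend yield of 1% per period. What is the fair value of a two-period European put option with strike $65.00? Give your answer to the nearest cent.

$5.34

Per-period risk-free factor R = e^0.07 = 1.0725; dividend-adjusted growth = e^(0.07−0.01) = 1.0618.
Risk-neutral probability p = (1.0618 − 0.65)/(1.2 − 0.65) = 0.4118/0.5500 = 0.7488
Terminal stock prices: S_uu = 100.8, S_ud = 54.6, S_dd = 29.58
Terminal payoffs (K − S): max(-35.8, 0) = 0, max(10.4, 0) = 10.4, max(35.42, 0) = 35.42
Node u (S = 84): V_u = e^(−0.07)·[0.7488·0.0000 + 0.2512·10.4000] = 2.4359
Node d (S = 45.5): V_d = e^(−0.07)·[0.7488·10.4000 + 0.2512·35.4250] = 15.5583
Node 0 (S = 70): V_0 = e^(−0.07)·[0.7488·2.4359 + 0.2512·15.5583] = 5.3448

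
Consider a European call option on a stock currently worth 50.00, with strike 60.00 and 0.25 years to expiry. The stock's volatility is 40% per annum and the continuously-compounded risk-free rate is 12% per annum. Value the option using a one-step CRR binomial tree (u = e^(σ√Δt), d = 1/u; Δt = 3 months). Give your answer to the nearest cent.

0.55

CRR parameters: u = e^(σ√Δt) = e^(0.4·√0.25) = 1.2214, d = 1/u = 0.8187
Per-period rate: rΔt = 0.12·0.25 = 0.03, so R = e^0.03 = 1.0305
Risk-neutral probability p = (e^0.03 − 0.8187)/(1.2214 − 0.8187) = 0.2117/0.4027 = 0.5258
Terminal stock prices: S_u = 61.07, S_d = 40.94
Terminal payoffs (S − K): max(1.07, 0) = 1.07, max(-19.06, 0) = 0
Node 0 (S = 50): V_0 = e^(−0.03)·[0.5258·1.0701 + 0.4742·0.0000] = 0.5460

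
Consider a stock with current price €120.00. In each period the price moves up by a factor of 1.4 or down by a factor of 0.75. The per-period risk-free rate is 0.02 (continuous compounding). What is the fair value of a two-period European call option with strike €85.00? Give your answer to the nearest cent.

€44.07

Risk-neutral probability p = (e^0.02 − 0.75)/(1.4 − 0.75) = 0.2702/0.6500 = 0.4157
Terminal stock prices: S_uu = 235.2, S_ud = 126, S_dd = 67.5
Terminal payoffs (S − K): max(150.2, 0) = 150.2, max(41, 0) = 41, max(-17.5, 0) = 0
Node u (S = 168): V_u = e^(−0.02)·[0.4157·150.2000 + 0.5843·41.0000] = 84.6831
Node d (S = 90): V_d = e^(−0.02)·[0.4157·41.0000 + 0.5843·0.0000] = 16.7060
Node 0 (S = 120): V_0 = e^(−0.02)·[0.4157·84.6831 + 0.5843·16.7060] = 44.0734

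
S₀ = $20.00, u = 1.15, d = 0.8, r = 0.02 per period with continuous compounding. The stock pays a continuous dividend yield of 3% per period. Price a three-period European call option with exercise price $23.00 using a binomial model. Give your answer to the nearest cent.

$1.12

Per-period risk-free factor R = e^0.02 = 1.0202; dividend-adjusted growth = e^(0.02−0.03) = 0.9900.
Risk-neutral probability p = (0.9900 − 0.8)/(1.15 − 0.8) = 0.1900/0.3500 = 0.5430
Terminal stock prices: S_uuu = 30.42, S_uud = 21.16, S_udd = 14.72, S_ddd = 10.24
Terminal payoffs (S − K): max(7.417, 0) = 7.417, max(-1.84, 0) = 0, max(-8.28, 0) = 0, max(-12.76, 0) = 0
Node uu (S = 26.45): V_uu = e^(−0.02)·[0.5430·7.4175 + 0.4570·0.0000] = 3.9479
Node ud (S = 18.4): V_ud = e^(−0.02)·[0.5430·0.0000 + 0.4570·0.0000] = 0.0000
Node dd (S = 12.8): V_dd = e^(−0.02)·[0.5430·0.0000 + 0.4570·0.0000] = 0.0000
Node u (S = 23): V_u = e^(−0.02)·[0.5430·3.9479 + 0.4570·0.0000] = 2.1013
Node d (S = 16): V_d = e^(−0.02)·[0.5430·0.0000 + 0.4570·0.0000] = 0.0000
Node 0 (S = 20): V_0 = e^(−0.02)·[0.5430·2.1013 + 0.4570·0.0000] = 1.1184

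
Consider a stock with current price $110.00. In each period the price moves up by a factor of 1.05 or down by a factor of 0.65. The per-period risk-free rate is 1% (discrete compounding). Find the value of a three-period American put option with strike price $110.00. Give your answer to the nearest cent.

Risk-neutral probability p = (1 + 0.01 − 0.65)/(1.05 − 0.65) = 0.3600/0.4000 = 0.9000
Terminal stock prices: S_uuu = 127.3, S_uud = 78.83, S_udd = 48.8, S_ddd = 30.21
Terminal payoffs (K − S): max(-17.34, 0) = 0, max(31.17, 0) = 31.17, max(61.2, 0) = 61.2, max(79.79, 0) = 79.79
Node uu (S = 121.3): continuation = 1/1.01·[0.9000·0.0000 + 0.1000·31.1713] = 3.0863; exercise value = 0.0000 ≤ continuation, so V_uu = 3.0863
Node ud (S = 75.08): continuation = 1/1.01·[0.9000·31.1713 + 0.1000·61.2012] = 33.8359; exercise value = 34.9250 > continuation, so V_ud = 34.9250 (exercise)
Node dd (S = 46.48): continuation = 1/1.01·[0.9000·61.2012 + 0.1000·79.7912] = 62.4359; exercise value = 63.5250 > continuation, so V_dd = 63.5250 (exercise)
Node u (S = 115.5): continuation = 1/1.01·[0.9000·3.0863 + 0.1000·34.9250] = 6.2081; exercise value = 0.0000 ≤ continuation, so V_u = 6.2081
Node d (S = 71.5): continuation = 1/1.01·[0.9000·34.9250 + 0.1000·63.5250] = 37.4109; exercise value = 38.5000 > continuation, so V_d = 38.5000 (exercise)
Node 0 (S = 110): continuation = 1/1.01·[0.9000·6.2081 + 0.1000·38.5000] = 9.3438; exercise value = 0.0000 ≤ continuation, so V_0 = 9.3438

$9.34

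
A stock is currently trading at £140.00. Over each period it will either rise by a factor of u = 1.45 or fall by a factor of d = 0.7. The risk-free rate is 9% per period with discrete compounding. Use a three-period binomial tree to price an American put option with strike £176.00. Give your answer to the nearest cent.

Risk-neutral probability p = (1 + 0.09 − 0.7)/(1.45 − 0.7) = 0.3900/0.7500 = 0.5200
Terminal stock prices: S_uuu = 426.8, S_uud = 206, S_udd = 99.47, S_ddd = 48.02
Terminal payoffs (K − S): max(-250.8, 0) = 0, max(-30.05, 0) = 0, max(76.53, 0) = 76.53, max(128, 0) = 128
Node uu (S = 294.4): continuation = 1/1.09·[0.5200·0.0000 + 0.4800·0.0000] = 0.0000; exercise value = 0.0000 ≤ continuation, so V_uu = 0.0000
Node ud (S = 142.1): continuation = 1/1.09·[0.5200·0.0000 + 0.4800·76.5300] = 33.7013; exercise value = 33.9000 > continuation, so V_ud = 33.9000 (exercise)
Node dd (S = 68.6): continuation = 1/1.09·[0.5200·76.5300 + 0.4800·127.9800] = 92.8679; exercise value = 107.4000 > continuation, so V_dd = 107.4000 (exercise)
Node u (S = 203): continuation = 1/1.09·[0.5200·0.0000 + 0.4800·33.9000] = 14.9284; exercise value = 0.0000 ≤ continuation, so V_u = 14.9284
Node d (S = 98): continuation = 1/1.09·[0.5200·33.9000 + 0.4800·107.4000] = 63.4679; exercise value = 78.0000 > continuation, so V_d = 78.0000 (exercise)
Node 0 (S = 140): continuation = 1/1.09·[0.5200·14.9284 + 0.4800·78.0000] = 41.4704; exercise value = 36.0000 ≤ continuation, so V_0 = 41.4704

£41.47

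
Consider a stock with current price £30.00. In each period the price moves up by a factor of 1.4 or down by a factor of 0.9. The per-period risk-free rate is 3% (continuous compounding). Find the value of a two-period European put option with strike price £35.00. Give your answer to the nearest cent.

£5.50

Risk-neutral probability p = (e^0.03 − 0.9)/(1.4 − 0.9) = 0.1305/0.5000 = 0.2609
Terminal stock prices: S_uu = 58.8, S_ud = 37.8, S_dd = 24.3
Terminal payoffs (K − S): max(-23.8, 0) = 0, max(-2.8, 0) = 0, max(10.7, 0) = 10.7
Node u (S = 42): V_u = e^(−0.03)·[0.2609·0.0000 + 0.7391·0.0000] = 0.0000
Node d (S = 27): V_d = e^(−0.03)·[0.2609·0.0000 + 0.7391·10.7000] = 7.6745
Node 0 (S = 30): V_0 = e^(−0.03)·[0.2609·0.0000 + 0.7391·7.6745] = 5.5046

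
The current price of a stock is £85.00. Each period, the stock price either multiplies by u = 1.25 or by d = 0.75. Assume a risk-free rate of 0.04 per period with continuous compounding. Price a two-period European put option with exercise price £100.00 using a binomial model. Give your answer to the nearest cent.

Risk-neutral probability p = (e^0.04 − 0.75)/(1.25 − 0.75) = 0.2908/0.5000 = 0.5816
Terminal stock prices: S_uu = 132.8, S_ud = 79.69, S_dd = 47.81
Terminal payoffs (K − S): max(-32.81, 0) = 0, max(20.31, 0) = 20.31, max(52.19, 0) = 52.19
Node u (S = 106.2): V_u = e^(−0.04)·[0.5816·0.0000 + 0.4184·20.3125] = 8.1651
Node d (S = 63.75): V_d = e^(−0.04)·[0.5816·20.3125 + 0.4184·52.1875] = 32.3289
Node 0 (S = 85): V_0 = e^(−0.04)·[0.5816·8.1651 + 0.4184·32.3289] = 17.5582

£17.56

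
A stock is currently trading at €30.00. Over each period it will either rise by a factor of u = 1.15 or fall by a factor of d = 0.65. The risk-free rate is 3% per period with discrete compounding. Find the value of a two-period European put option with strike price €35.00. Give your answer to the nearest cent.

€5.54

Risk-neutral probability p = (1 + 0.03 − 0.65)/(1.15 − 0.65) = 0.3800/0.5000 = 0.7600
Terminal stock prices: S_uu = 39.67, S_ud = 22.43, S_dd = 12.68
Terminal payoffs (K − S): max(-4.675, 0) = 0, max(12.57, 0) = 12.57, max(22.32, 0) = 22.32
Node u (S = 34.5): V_u = 1/1.03·[0.7600·0.0000 + 0.2400·12.5750] = 2.9301
Node d (S = 19.5): V_d = 1/1.03·[0.7600·12.5750 + 0.2400·22.3250] = 14.4806
Node 0 (S = 30): V_0 = 1/1.03·[0.7600·2.9301 + 0.2400·14.4806] = 5.5361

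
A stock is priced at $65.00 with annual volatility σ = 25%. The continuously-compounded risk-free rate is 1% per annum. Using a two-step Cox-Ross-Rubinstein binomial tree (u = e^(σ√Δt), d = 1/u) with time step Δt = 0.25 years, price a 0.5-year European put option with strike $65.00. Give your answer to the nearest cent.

$3.89

CRR parameters: u = e^(σ√Δt) = e^(0.25·√0.25) = 1.1331, d = 1/u = 0.8825
Per-period rate: rΔt = 0.01·0.25 = 0.0025, so R = e^0.0025 = 1.0025
Risk-neutral probability p = (e^0.0025 − 0.8825)/(1.1331 − 0.8825) = 0.1200/0.2507 = 0.4788
Terminal stock prices: S_uu = 83.46, S_ud = 65, S_dd = 50.62
Terminal payoffs (K − S): max(-18.46, 0) = 0, max(0, 0) = 0, max(14.38, 0) = 14.38
Node u (S = 73.65): V_u = e^(−0.0025)·[0.4788·0.0000 + 0.5212·0.0000] = 0.0000
Node d (S = 57.36): V_d = e^(−0.0025)·[0.4788·0.0000 + 0.5212·14.3779] = 7.4754
Node 0 (S = 65): V_0 = e^(−0.0025)·[0.4788·0.0000 + 0.5212·7.4754] = 3.8866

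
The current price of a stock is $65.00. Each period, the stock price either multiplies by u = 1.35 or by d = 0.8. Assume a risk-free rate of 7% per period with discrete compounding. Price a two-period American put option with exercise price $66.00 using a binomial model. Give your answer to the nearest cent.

$6.66

Risk-neutral probability p = (1 + 0.07 − 0.8)/(1.35 − 0.8) = 0.2700/0.5500 = 0.4909
Terminal stock prices: S_uu = 118.5, S_ud = 70.2, S_dd = 41.6
Terminal payoffs (K − S): max(-52.46, 0) = 0, max(-4.2, 0) = 0, max(24.4, 0) = 24.4
Node u (S = 87.75): continuation = 1/1.07·[0.4909·0.0000 + 0.5091·0.0000] = 0.0000; exercise value = 0.0000 ≤ continuation, so V_u = 0.0000
Node d (S = 52): continuation = 1/1.07·[0.4909·0.0000 + 0.5091·24.4000] = 11.6092; exercise value = 14.0000 > continuation, so V_d = 14.0000 (exercise)
Node 0 (S = 65): continuation = 1/1.07·[0.4909·0.0000 + 0.5091·14.0000] = 6.6610; exercise value = 1.0000 ≤ continuation, so V_0 = 6.6610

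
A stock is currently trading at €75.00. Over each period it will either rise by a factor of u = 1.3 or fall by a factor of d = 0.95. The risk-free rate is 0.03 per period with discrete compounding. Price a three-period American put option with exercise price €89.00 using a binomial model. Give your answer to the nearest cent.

Risk-neutral probability p = (1 + 0.03 − 0.95)/(1.3 − 0.95) = 0.0800/0.3500 = 0.2286
Terminal stock prices: S_uuu = 164.8, S_uud = 120.4, S_udd = 87.99, S_ddd = 64.3
Terminal payoffs (K − S): max(-75.78, 0) = 0, max(-31.41, 0) = 0, max(1.006, 0) = 1.006, max(24.7, 0) = 24.7
Node uu (S = 126.8): continuation = 1/1.03·[0.2286·0.0000 + 0.7714·0.0000] = 0.0000; exercise value = 0.0000 ≤ continuation, so V_uu = 0.0000
Node ud (S = 92.62): continuation = 1/1.03·[0.2286·0.0000 + 0.7714·1.0063] = 0.7536; exercise value = 0.0000 ≤ continuation, so V_ud = 0.7536
Node dd (S = 67.69): continuation = 1/1.03·[0.2286·1.0063 + 0.7714·24.6969] = 18.7203; exercise value = 21.3125 > continuation, so V_dd = 21.3125 (exercise)
Node u (S = 97.5): continuation = 1/1.03·[0.2286·0.0000 + 0.7714·0.7536] = 0.5644; exercise value = 0.0000 ≤ continuation, so V_u = 0.5644
Node d (S = 71.25): continuation = 1/1.03·[0.2286·0.7536 + 0.7714·21.3125] = 16.1294; exercise value = 17.7500 > continuation, so V_d = 17.7500 (exercise)
Node 0 (S = 75): continuation = 1/1.03·[0.2286·0.5644 + 0.7714·17.7500] = 13.4193; exercise value = 14.0000 > continuation, so V_0 = 14.0000 (exercise)

€14.00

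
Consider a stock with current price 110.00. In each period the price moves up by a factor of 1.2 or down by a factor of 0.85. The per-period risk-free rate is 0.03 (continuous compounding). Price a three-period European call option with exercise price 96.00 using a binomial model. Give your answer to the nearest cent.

Risk-neutral probability p = (e^0.03 − 0.85)/(1.2 − 0.85) = 0.1805/0.3500 = 0.5156
Terminal stock prices: S_uuu = 190.1, S_uud = 134.6, S_udd = 95.37, S_ddd = 67.55
Terminal payoffs (S − K): max(94.08, 0) = 94.08, max(38.64, 0) = 38.64, max(-0.63, 0) = 0, max(-28.45, 0) = 0
Node uu (S = 158.4): V_uu = e^(−0.03)·[0.5156·94.0800 + 0.4844·38.6400] = 65.2372
Node ud (S = 112.2): V_ud = e^(−0.03)·[0.5156·38.6400 + 0.4844·0.0000] = 19.3334
Node dd (S = 79.47): V_dd = e^(−0.03)·[0.5156·0.0000 + 0.4844·0.0000] = 0.0000
Node u (S = 132): V_u = e^(−0.03)·[0.5156·65.2372 + 0.4844·19.3334] = 41.7298
Node d (S = 93.5): V_d = e^(−0.03)·[0.5156·19.3334 + 0.4844·0.0000] = 9.6734
Node 0 (S = 110): V_0 = e^(−0.03)·[0.5156·41.7298 + 0.4844·9.6734] = 25.4268

25.43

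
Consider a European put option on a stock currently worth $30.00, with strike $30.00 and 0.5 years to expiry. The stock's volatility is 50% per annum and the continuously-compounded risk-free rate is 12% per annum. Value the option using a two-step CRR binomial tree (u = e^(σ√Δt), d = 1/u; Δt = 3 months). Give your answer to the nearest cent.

$2.80

CRR parameters: u = e^(σ√Δt) = e^(0.5·√0.25) = 1.2840, d = 1/u = 0.7788
Per-period rate: rΔt = 0.12·0.25 = 0.03, so R = e^0.03 = 1.0305
Risk-neutral probability p = (e^0.03 − 0.7788)/(1.2840 − 0.7788) = 0.2517/0.5052 = 0.4981
Terminal stock prices: S_uu = 49.46, S_ud = 30, S_dd = 18.2
Terminal payoffs (K − S): max(-19.46, 0) = 0, max(0, 0) = 0, max(11.8, 0) = 11.8
Node u (S = 38.52): V_u = e^(−0.03)·[0.4981·0.0000 + 0.5019·0.0000] = 0.0000
Node d (S = 23.36): V_d = e^(−0.03)·[0.4981·0.0000 + 0.5019·11.8041] = 5.7493
Node 0 (S = 30): V_0 = e^(−0.03)·[0.4981·0.0000 + 0.5019·5.7493] = 2.8003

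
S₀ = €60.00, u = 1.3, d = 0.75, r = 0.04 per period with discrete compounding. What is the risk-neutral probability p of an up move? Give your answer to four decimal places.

Risk-neutral probability p = (1 + 0.04 − 0.75)/(1.3 − 0.75) = 0.2900/0.5500 = 0.5273

p = 0.5273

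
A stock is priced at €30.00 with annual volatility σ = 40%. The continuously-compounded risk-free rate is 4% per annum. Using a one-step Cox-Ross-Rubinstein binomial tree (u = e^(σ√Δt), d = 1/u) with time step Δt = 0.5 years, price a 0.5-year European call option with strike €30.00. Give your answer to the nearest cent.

€4.47

CRR parameters: u = e^(σ√Δt) = e^(0.4·√0.5) = 1.3269, d = 1/u = 0.7536
Per-period rate: rΔt = 0.04·0.5 = 0.02, so R = e^0.02 = 1.0202
Risk-neutral probability p = (e^0.02 − 0.7536)/(1.3269 − 0.7536) = 0.2666/0.5733 = 0.4650
Terminal stock prices: S_u = 39.81, S_d = 22.61
Terminal payoffs (S − K): max(9.807, 0) = 9.807, max(-7.391, 0) = 0
Node 0 (S = 30): V_0 = e^(−0.02)·[0.4650·9.8069 + 0.5350·0.0000] = 4.4699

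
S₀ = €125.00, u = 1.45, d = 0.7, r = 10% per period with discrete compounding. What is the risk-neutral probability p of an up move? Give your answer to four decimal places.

p = 0.5333

Risk-neutral probability p = (1 + 0.1 − 0.7)/(1.45 − 0.7) = 0.4000/0.7500 = 0.5333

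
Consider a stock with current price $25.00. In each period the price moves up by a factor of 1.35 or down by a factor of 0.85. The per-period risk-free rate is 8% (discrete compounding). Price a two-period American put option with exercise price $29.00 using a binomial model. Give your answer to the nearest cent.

$4.00

Risk-neutral probability p = (1 + 0.08 − 0.85)/(1.35 − 0.85) = 0.2300/0.5000 = 0.4600
Terminal stock prices: S_uu = 45.56, S_ud = 28.69, S_dd = 18.06
Terminal payoffs (K − S): max(-16.56, 0) = 0, max(0.3125, 0) = 0.3125, max(10.94, 0) = 10.94
Node u (S = 33.75): continuation = 1/1.08·[0.4600·0.0000 + 0.5400·0.3125] = 0.1562; exercise value = 0.0000 ≤ continuation, so V_u = 0.1562
Node d (S = 21.25): continuation = 1/1.08·[0.4600·0.3125 + 0.5400·10.9375] = 5.6019; exercise value = 7.7500 > continuation, so V_d = 7.7500 (exercise)
Node 0 (S = 25): continuation = 1/1.08·[0.4600·0.1562 + 0.5400·7.7500] = 3.9416; exercise value = 4.0000 > continuation, so V_0 = 4.0000 (exercise)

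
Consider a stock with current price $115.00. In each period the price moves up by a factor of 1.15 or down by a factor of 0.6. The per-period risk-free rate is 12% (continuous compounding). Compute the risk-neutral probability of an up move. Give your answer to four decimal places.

p = 0.9591

Risk-neutral probability p = (e^0.12 − 0.6)/(1.15 − 0.6) = 0.5275/0.5500 = 0.9591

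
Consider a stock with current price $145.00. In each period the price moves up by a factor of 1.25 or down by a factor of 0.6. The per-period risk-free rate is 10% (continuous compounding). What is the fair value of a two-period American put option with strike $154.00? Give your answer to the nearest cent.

Risk-neutral probability p = (e^0.1 − 0.6)/(1.25 − 0.6) = 0.5052/0.6500 = 0.7772
Terminal stock prices: S_uu = 226.6, S_ud = 108.8, S_dd = 52.2
Terminal payoffs (K − S): max(-72.56, 0) = 0, max(45.25, 0) = 45.25, max(101.8, 0) = 101.8
Node u (S = 181.2): continuation = e^(−0.1)·[0.7772·0.0000 + 0.2228·45.2500] = 9.1229; exercise value = 0.0000 ≤ continuation, so V_u = 9.1229
Node d (S = 87): continuation = e^(−0.1)·[0.7772·45.2500 + 0.2228·101.8000] = 52.3450; exercise value = 67.0000 > continuation, so V_d = 67.0000 (exercise)
Node 0 (S = 145): continuation = e^(−0.1)·[0.7772·9.1229 + 0.2228·67.0000] = 19.9233; exercise value = 9.0000 ≤ continuation, so V_0 = 19.9233

$19.92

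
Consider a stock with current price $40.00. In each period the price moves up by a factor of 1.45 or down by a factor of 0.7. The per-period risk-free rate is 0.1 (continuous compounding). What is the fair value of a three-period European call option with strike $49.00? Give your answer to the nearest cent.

$11.46

Risk-neutral probability p = (e^0.1 − 0.7)/(1.45 − 0.7) = 0.4052/0.7500 = 0.5402
Terminal stock prices: S_uuu = 121.9, S_uud = 58.87, S_udd = 28.42, S_ddd = 13.72
Terminal payoffs (S − K): max(72.94, 0) = 72.94, max(9.87, 0) = 9.87, max(-20.58, 0) = 0, max(-35.28, 0) = 0
Node uu (S = 84.1): V_uu = e^(−0.1)·[0.5402·72.9450 + 0.4598·9.8700] = 39.7630
Node ud (S = 40.6): V_ud = e^(−0.1)·[0.5402·9.8700 + 0.4598·0.0000] = 4.8246
Node dd (S = 19.6): V_dd = e^(−0.1)·[0.5402·0.0000 + 0.4598·0.0000] = 0.0000
Node u (S = 58): V_u = e^(−0.1)·[0.5402·39.7630 + 0.4598·4.8246] = 21.4440
Node d (S = 28): V_d = e^(−0.1)·[0.5402·4.8246 + 0.4598·0.0000] = 2.3584
Node 0 (S = 40): V_0 = e^(−0.1)·[0.5402·21.4440 + 0.4598·2.3584] = 11.4634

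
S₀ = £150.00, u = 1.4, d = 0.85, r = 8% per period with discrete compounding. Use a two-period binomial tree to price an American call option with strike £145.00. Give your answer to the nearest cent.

Risk-neutral probability p = (1 + 0.08 − 0.85)/(1.4 − 0.85) = 0.2300/0.5500 = 0.4182
Terminal stock prices: S_uu = 294, S_ud = 178.5, S_dd = 108.4
Terminal payoffs (S − K): max(149, 0) = 149, max(33.5, 0) = 33.5, max(-36.63, 0) = 0
Node u (S = 210): continuation = 1/1.08·[0.4182·149.0000 + 0.5818·33.5000] = 75.7407; exercise value = 65.0000 ≤ continuation, so V_u = 75.7407
Node d (S = 127.5): continuation = 1/1.08·[0.4182·33.5000 + 0.5818·0.0000] = 12.9714; exercise value = 0.0000 ≤ continuation, so V_d = 12.9714
Node 0 (S = 150): continuation = 1/1.08·[0.4182·75.7407 + 0.5818·12.9714] = 36.3152; exercise value = 5.0000 ≤ continuation, so V_0 = 36.3152

£36.32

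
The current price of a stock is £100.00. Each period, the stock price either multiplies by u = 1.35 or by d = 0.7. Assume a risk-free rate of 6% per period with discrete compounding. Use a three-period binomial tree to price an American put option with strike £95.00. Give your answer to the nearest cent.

£13.49

Risk-neutral probability p = (1 + 0.06 − 0.7)/(1.35 − 0.7) = 0.3600/0.6500 = 0.5538
Terminal stock prices: S_uuu = 246, S_uud = 127.6, S_udd = 66.15, S_ddd = 34.3
Terminal payoffs (K − S): max(-151, 0) = 0, max(-32.58, 0) = 0, max(28.85, 0) = 28.85, max(60.7, 0) = 60.7
Node uu (S = 182.3): continuation = 1/1.06·[0.5538·0.0000 + 0.4462·0.0000] = 0.0000; exercise value = 0.0000 ≤ continuation, so V_uu = 0.0000
Node ud (S = 94.5): continuation = 1/1.06·[0.5538·0.0000 + 0.4462·28.8500] = 12.1430; exercise value = 0.5000 ≤ continuation, so V_ud = 12.1430
Node dd (S = 49): continuation = 1/1.06·[0.5538·28.8500 + 0.4462·60.7000] = 40.6226; exercise value = 46.0000 > continuation, so V_dd = 46.0000 (exercise)
Node u (S = 135): continuation = 1/1.06·[0.5538·0.0000 + 0.4462·12.1430] = 5.1110; exercise value = 0.0000 ≤ continuation, so V_u = 5.1110
Node d (S = 70): continuation = 1/1.06·[0.5538·12.1430 + 0.4462·46.0000] = 25.7060; exercise value = 25.0000 ≤ continuation, so V_d = 25.7060
Node 0 (S = 100): continuation = 1/1.06·[0.5538·5.1110 + 0.4462·25.7060] = 13.4901; exercise value = 0.0000 ≤ continuation, so V_0 = 13.4901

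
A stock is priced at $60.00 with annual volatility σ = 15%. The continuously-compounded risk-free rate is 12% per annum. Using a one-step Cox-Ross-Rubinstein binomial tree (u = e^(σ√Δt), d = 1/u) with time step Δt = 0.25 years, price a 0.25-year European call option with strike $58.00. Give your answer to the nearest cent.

CRR parameters: u = e^(σ√Δt) = e^(0.15·√0.25) = 1.0779, d = 1/u = 0.9277
Per-period rate: rΔt = 0.12·0.25 = 0.03, so R = e^0.03 = 1.0305
Risk-neutral probability p = (e^0.03 − 0.9277)/(1.0779 − 0.9277) = 0.1027/0.1501 = 0.6841
Terminal stock prices: S_u = 64.67, S_d = 55.66
Terminal payoffs (S − K): max(6.673, 0) = 6.673, max(-2.335, 0) = 0
Node 0 (S = 60): V_0 = e^(−0.03)·[0.6841·6.6730 + 0.3159·0.0000] = 4.4301

$4.43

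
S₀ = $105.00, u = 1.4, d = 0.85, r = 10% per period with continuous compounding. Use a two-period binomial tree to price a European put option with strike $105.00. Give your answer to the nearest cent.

$6.86

Risk-neutral probability p = (e^0.1 − 0.85)/(1.4 − 0.85) = 0.2552/0.5500 = 0.4639
Terminal stock prices: S_uu = 205.8, S_ud = 125, S_dd = 75.86
Terminal payoffs (K − S): max(-100.8, 0) = 0, max(-19.95, 0) = 0, max(29.14, 0) = 29.14
Node u (S = 147): V_u = e^(−0.1)·[0.4639·0.0000 + 0.5361·0.0000] = 0.0000
Node d (S = 89.25): V_d = e^(−0.1)·[0.4639·0.0000 + 0.5361·29.1375] = 14.1329
Node 0 (S = 105): V_0 = e^(−0.1)·[0.4639·0.0000 + 0.5361·14.1329] = 6.8550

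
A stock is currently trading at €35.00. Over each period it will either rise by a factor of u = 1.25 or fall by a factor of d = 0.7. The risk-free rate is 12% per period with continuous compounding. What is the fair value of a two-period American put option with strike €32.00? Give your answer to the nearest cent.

Risk-neutral probability p = (e^0.12 − 0.7)/(1.25 − 0.7) = 0.4275/0.5500 = 0.7773
Terminal stock prices: S_uu = 54.69, S_ud = 30.62, S_dd = 17.15
Terminal payoffs (K − S): max(-22.69, 0) = 0, max(1.375, 0) = 1.375, max(14.85, 0) = 14.85
Node u (S = 43.75): continuation = e^(−0.12)·[0.7773·0.0000 + 0.2227·1.3750] = 0.2716; exercise value = 0.0000 ≤ continuation, so V_u = 0.2716
Node d (S = 24.5): continuation = e^(−0.12)·[0.7773·1.3750 + 0.2227·14.8500] = 3.8815; exercise value = 7.5000 > continuation, so V_d = 7.5000 (exercise)
Node 0 (S = 35): continuation = e^(−0.12)·[0.7773·0.2716 + 0.2227·7.5000] = 1.6689; exercise value = 0.0000 ≤ continuation, so V_0 = 1.6689

€1.67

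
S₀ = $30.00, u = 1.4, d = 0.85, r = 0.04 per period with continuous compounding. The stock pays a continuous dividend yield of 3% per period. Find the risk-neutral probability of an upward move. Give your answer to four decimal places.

Per-period risk-free factor R = e^0.04 = 1.0408; dividend-adjusted growth = e^(0.04−0.03) = 1.0101.
Risk-neutral probability p = (1.0101 − 0.85)/(1.4 − 0.85) = 0.1601/0.5500 = 0.2910

p = 0.2910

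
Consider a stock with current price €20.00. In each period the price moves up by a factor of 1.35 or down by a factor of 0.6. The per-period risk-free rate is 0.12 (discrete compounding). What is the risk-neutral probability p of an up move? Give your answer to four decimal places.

p = 0.6933

Risk-neutral probability p = (1 + 0.12 − 0.6)/(1.35 − 0.6) = 0.5200/0.7500 = 0.6933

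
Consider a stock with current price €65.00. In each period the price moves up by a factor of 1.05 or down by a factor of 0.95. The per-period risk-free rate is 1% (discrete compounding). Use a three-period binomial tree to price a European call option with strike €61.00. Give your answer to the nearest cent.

€6.12

Risk-neutral probability p = (1 + 0.01 − 0.95)/(1.05 − 0.95) = 0.0600/0.1000 = 0.6000
Terminal stock prices: S_uuu = 75.25, S_uud = 68.08, S_udd = 61.6, S_ddd = 55.73
Terminal payoffs (S − K): max(14.25, 0) = 14.25, max(7.079, 0) = 7.079, max(0.5956, 0) = 0.5956, max(-5.271, 0) = 0
Node uu (S = 71.66): V_uu = 1/1.01·[0.6000·14.2456 + 0.4000·7.0794] = 11.2665
Node ud (S = 64.84): V_ud = 1/1.01·[0.6000·7.0794 + 0.4000·0.5956] = 4.4415
Node dd (S = 58.66): V_dd = 1/1.01·[0.6000·0.5956 + 0.4000·0.0000] = 0.3538
Node u (S = 68.25): V_u = 1/1.01·[0.6000·11.2665 + 0.4000·4.4415] = 8.4519
Node d (S = 61.75): V_d = 1/1.01·[0.6000·4.4415 + 0.4000·0.3538] = 2.7786
Node 0 (S = 65): V_0 = 1/1.01·[0.6000·8.4519 + 0.4000·2.7786] = 6.1214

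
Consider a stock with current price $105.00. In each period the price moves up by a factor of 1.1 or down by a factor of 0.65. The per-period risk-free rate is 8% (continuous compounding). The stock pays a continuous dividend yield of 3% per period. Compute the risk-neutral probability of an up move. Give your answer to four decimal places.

Per-period risk-free factor R = e^0.08 = 1.0833; dividend-adjusted growth = e^(0.08−0.03) = 1.0513.
Risk-neutral probability p = (1.0513 − 0.65)/(1.1 − 0.65) = 0.4013/0.4500 = 0.8917

p = 0.8917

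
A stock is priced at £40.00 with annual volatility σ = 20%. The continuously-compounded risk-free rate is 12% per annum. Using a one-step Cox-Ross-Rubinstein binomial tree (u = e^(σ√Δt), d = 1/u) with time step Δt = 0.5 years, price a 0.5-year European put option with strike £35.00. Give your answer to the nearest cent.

CRR parameters: u = e^(σ√Δt) = e^(0.2·√0.5) = 1.1519, d = 1/u = 0.8681
Per-period rate: rΔt = 0.12·0.5 = 0.06, so R = e^0.06 = 1.0618
Risk-neutral probability p = (e^0.06 − 0.8681)/(1.1519 − 0.8681) = 0.1937/0.2838 = 0.6826
Terminal stock prices: S_u = 46.08, S_d = 34.72
Terminal payoffs (K − S): max(-11.08, 0) = 0, max(0.2751, 0) = 0.2751
Node 0 (S = 40): V_0 = e^(−0.06)·[0.6826·0.0000 + 0.3174·0.2751] = 0.0822

£0.08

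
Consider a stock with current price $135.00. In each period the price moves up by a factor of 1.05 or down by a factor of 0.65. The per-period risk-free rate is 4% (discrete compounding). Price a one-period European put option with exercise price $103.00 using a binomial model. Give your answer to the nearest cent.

$0.37

Risk-neutral probability p = (1 + 0.04 − 0.65)/(1.05 − 0.65) = 0.3900/0.4000 = 0.9750
Terminal stock prices: S_u = 141.8, S_d = 87.75
Terminal payoffs (K − S): max(-38.75, 0) = 0, max(15.25, 0) = 15.25
Node 0 (S = 135): V_0 = 1/1.04·[0.9750·0.0000 + 0.0250·15.2500] = 0.3666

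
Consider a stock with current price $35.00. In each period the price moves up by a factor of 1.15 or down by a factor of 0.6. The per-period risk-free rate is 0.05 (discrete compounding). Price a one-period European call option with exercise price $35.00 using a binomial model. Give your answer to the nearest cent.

$4.09

Risk-neutral probability p = (1 + 0.05 − 0.6)/(1.15 − 0.6) = 0.4500/0.5500 = 0.8182
Terminal stock prices: S_u = 40.25, S_d = 21
Terminal payoffs (S − K): max(5.25, 0) = 5.25, max(-14, 0) = 0
Node 0 (S = 35): V_0 = 1/1.05·[0.8182·5.2500 + 0.1818·0.0000] = 4.0909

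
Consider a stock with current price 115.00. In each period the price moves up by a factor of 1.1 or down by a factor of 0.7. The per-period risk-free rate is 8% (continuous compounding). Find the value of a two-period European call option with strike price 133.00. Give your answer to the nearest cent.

4.81

Risk-neutral probability p = (e^0.08 − 0.7)/(1.1 − 0.7) = 0.3833/0.4000 = 0.9582
Terminal stock prices: S_uu = 139.2, S_ud = 88.55, S_dd = 56.35
Terminal payoffs (S − K): max(6.15, 0) = 6.15, max(-44.45, 0) = 0, max(-76.65, 0) = 0
Node u (S = 126.5): V_u = e^(−0.08)·[0.9582·6.1500 + 0.0418·0.0000] = 5.4400
Node d (S = 80.5): V_d = e^(−0.08)·[0.9582·0.0000 + 0.0418·0.0000] = 0.0000
Node 0 (S = 115): V_0 = e^(−0.08)·[0.9582·5.4400 + 0.0418·0.0000] = 4.8119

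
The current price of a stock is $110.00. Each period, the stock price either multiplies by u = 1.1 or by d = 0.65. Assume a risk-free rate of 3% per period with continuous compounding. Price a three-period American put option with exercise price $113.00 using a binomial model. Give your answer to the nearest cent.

$13.12

Risk-neutral probability p = (e^0.03 − 0.65)/(1.1 − 0.65) = 0.3805/0.4500 = 0.8455
Terminal stock prices: S_uuu = 146.4, S_uud = 86.52, S_udd = 51.12, S_ddd = 30.21
Terminal payoffs (K − S): max(-33.41, 0) = 0, max(26.48, 0) = 26.48, max(61.88, 0) = 61.88, max(82.79, 0) = 82.79
Node uu (S = 133.1): continuation = e^(−0.03)·[0.8455·0.0000 + 0.1545·26.4850] = 3.9722; exercise value = 0.0000 ≤ continuation, so V_uu = 3.9722
Node ud (S = 78.65): continuation = e^(−0.03)·[0.8455·26.4850 + 0.1545·61.8775] = 31.0103; exercise value = 34.3500 > continuation, so V_ud = 34.3500 (exercise)
Node dd (S = 46.48): continuation = e^(−0.03)·[0.8455·61.8775 + 0.1545·82.7912] = 63.1853; exercise value = 66.5250 > continuation, so V_dd = 66.5250 (exercise)
Node u (S = 121): continuation = e^(−0.03)·[0.8455·3.9722 + 0.1545·34.3500] = 8.4108; exercise value = 0.0000 ≤ continuation, so V_u = 8.4108
Node d (S = 71.5): continuation = e^(−0.03)·[0.8455·34.3500 + 0.1545·66.5250] = 38.1603; exercise value = 41.5000 > continuation, so V_d = 41.5000 (exercise)
Node 0 (S = 110): continuation = e^(−0.03)·[0.8455·8.4108 + 0.1545·41.5000] = 13.1249; exercise value = 3.0000 ≤ continuation, so V_0 = 13.1249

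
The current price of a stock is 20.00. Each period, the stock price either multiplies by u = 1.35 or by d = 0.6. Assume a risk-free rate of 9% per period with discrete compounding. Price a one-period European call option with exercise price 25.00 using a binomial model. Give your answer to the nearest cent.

Risk-neutral probability p = (1 + 0.09 − 0.6)/(1.35 − 0.6) = 0.4900/0.7500 = 0.6533
Terminal stock prices: S_u = 27, S_d = 12
Terminal payoffs (S − K): max(2, 0) = 2, max(-13, 0) = 0
Node 0 (S = 20): V_0 = 1/1.09·[0.6533·2.0000 + 0.3467·0.0000] = 1.1988

1.20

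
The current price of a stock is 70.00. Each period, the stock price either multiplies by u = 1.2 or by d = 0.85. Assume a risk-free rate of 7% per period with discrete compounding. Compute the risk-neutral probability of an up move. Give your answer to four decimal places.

Risk-neutral probability p = (1 + 0.07 − 0.85)/(1.2 − 0.85) = 0.2200/0.3500 = 0.6286

p = 0.6286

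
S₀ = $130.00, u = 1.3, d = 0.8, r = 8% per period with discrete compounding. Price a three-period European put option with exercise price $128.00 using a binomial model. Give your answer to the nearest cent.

$9.28

Risk-neutral probability p = (1 + 0.08 − 0.8)/(1.3 − 0.8) = 0.2800/0.5000 = 0.5600
Terminal stock prices: S_uuu = 285.6, S_uud = 175.8, S_udd = 108.2, S_ddd = 66.56
Terminal payoffs (K − S): max(-157.6, 0) = 0, max(-47.76, 0) = 0, max(19.84, 0) = 19.84, max(61.44, 0) = 61.44
Node uu (S = 219.7): V_uu = 1/1.08·[0.5600·0.0000 + 0.4400·0.0000] = 0.0000
Node ud (S = 135.2): V_ud = 1/1.08·[0.5600·0.0000 + 0.4400·19.8400] = 8.0830
Node dd (S = 83.2): V_dd = 1/1.08·[0.5600·19.8400 + 0.4400·61.4400] = 35.3185
Node u (S = 169): V_u = 1/1.08·[0.5600·0.0000 + 0.4400·8.0830] = 3.2931
Node d (S = 104): V_d = 1/1.08·[0.5600·8.0830 + 0.4400·35.3185] = 18.5802
Node 0 (S = 130): V_0 = 1/1.08·[0.5600·3.2931 + 0.4400·18.5802] = 9.2772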